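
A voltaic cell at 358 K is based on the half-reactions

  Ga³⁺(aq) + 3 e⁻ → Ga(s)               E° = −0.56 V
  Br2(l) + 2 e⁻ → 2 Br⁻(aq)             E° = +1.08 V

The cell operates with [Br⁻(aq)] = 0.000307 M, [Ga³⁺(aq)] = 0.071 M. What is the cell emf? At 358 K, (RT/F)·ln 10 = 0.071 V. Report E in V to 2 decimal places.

+1.92 V

The Br₂/Br⁻ couple has the more positive E°, so it is the cathode; Ga³⁺/Ga is the anode.
The standard potential is +1.08 − (−0.56) = +1.64 V and the balanced reaction transfers n = 6 electrons.
For the overall reaction 3 Br2(l) + 2 Ga(s) → 6 Br⁻(aq) + 2 Ga³⁺(aq), Q = [Br⁻(aq)]^6·[Ga³⁺(aq)]^2 = 4.22×10^−24, giving log Q = −23.375.
Applying E = E° − (RT ln10/nF)·log Q gives +1.64 − (0.071/6)(−23.375) = +1.92 V.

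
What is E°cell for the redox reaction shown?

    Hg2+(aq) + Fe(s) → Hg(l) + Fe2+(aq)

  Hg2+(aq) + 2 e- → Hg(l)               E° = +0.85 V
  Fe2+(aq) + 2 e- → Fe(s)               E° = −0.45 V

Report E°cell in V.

Hg2+(aq) gains electrons, so the Hg²⁺/Hg couple is the cathode; the Fe²⁺/Fe couple is the anode.
E°cell = E°(cathode) − E°(anode) = +0.85 − (−0.45) = +1.30 V.

+1.30 V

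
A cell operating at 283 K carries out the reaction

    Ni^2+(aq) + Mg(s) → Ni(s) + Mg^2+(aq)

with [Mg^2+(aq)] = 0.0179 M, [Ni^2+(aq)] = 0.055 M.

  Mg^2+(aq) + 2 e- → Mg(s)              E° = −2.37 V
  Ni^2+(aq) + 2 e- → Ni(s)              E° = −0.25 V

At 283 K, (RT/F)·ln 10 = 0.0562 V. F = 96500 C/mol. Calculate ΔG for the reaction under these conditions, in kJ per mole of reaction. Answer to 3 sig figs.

−412 kJ/mol

The standard cell potential is −0.25 − (−2.37) = +2.12 V, with n = 2 electrons in the balanced equation.
Here Q = [Mg^2+(aq)] / [Ni^2+(aq)] = 0.325 (log Q = −0.488), giving E = +2.12 − (0.0562/2)·(−0.488) = +2.1337 V.
Then ΔG = −nFE = −2 × 96500 × +2.1337 J/mol = −412 kJ/mol.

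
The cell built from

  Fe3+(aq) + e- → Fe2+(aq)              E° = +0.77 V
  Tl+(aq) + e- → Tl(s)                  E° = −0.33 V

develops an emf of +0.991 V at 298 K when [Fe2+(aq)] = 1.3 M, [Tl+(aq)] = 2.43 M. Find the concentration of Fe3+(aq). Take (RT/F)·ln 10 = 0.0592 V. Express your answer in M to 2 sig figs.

0.046 M

The Fe³⁺/Fe²⁺ couple has the larger reduction potential, so it is the cathode: E°cell = +0.77 − (−0.33) = +1.10 V and n = 1.
From the Nernst equation, log Q = n(E° − E)/0.0592 = 1·(+1.10 − (+0.991))/0.0592 = 1.841.
The balanced reaction is Fe3+(aq) + Tl(s) → Fe2+(aq) + Tl+(aq), so Q = ([Fe2+(aq)]·[Tl+(aq)]) / [Fe3+(aq)].
Solving for the unknown gives log [Fe3+(aq)] = −1.341, so [Fe3+(aq)] ≈ 0.046 M.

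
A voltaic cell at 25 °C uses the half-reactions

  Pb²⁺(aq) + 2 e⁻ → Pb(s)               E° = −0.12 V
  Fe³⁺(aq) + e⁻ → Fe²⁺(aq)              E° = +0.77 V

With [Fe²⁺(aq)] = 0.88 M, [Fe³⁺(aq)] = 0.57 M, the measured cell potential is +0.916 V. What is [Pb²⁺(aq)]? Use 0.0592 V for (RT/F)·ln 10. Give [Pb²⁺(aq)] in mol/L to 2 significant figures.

0.056 M

With Fe³⁺/Fe²⁺ at the cathode and Pb²⁺/Pb at the anode, E°cell = +0.77 − (−0.12) = +0.89 V (n = 2).
Rearranging E = E° − (0.0592/n)·log Q gives log Q = 2(+0.89 − (+0.916))/0.0592 = −0.878.
The balanced reaction is 2 Fe³⁺(aq) + Pb(s) → 2 Fe²⁺(aq) + Pb²⁺(aq), so Q = ([Fe²⁺(aq)]^2·[Pb²⁺(aq)]) / [Fe³⁺(aq)]^2.
Isolating [Pb²⁺(aq)] in Q = 10^{−0.878} yields log [Pb²⁺(aq)] = −1.255, i.e. 0.056 M.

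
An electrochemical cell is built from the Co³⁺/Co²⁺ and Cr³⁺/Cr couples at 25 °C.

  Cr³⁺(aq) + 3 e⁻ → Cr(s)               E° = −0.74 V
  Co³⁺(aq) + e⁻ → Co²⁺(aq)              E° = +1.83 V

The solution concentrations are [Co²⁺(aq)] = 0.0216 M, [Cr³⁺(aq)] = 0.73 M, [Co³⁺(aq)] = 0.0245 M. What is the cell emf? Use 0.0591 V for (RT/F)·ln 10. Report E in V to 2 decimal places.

The Co³⁺/Co²⁺ couple has the more positive E°, so it is the cathode; Cr³⁺/Cr is the anode.
E°cell = E°cat − E°an = +1.83 − (−0.74) = +2.57 V; n = 3.
For the overall reaction 3 Co³⁺(aq) + Cr(s) → 3 Co²⁺(aq) + Cr³⁺(aq), Q = ([Co²⁺(aq)]^3·[Cr³⁺(aq)]) / [Co³⁺(aq)]^3 = 0.5, giving log Q = −0.301.
E = E° − (0.0591/n)·log Q = +2.57 − (0.0591/3)(−0.301) = +2.58 V.

+2.58 V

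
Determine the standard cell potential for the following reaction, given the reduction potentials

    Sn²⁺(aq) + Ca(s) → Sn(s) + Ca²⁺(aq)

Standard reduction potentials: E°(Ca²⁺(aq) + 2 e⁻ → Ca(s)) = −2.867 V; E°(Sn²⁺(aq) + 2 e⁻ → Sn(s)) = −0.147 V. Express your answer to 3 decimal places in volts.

Sn²⁺(aq) gains electrons, so the Sn²⁺/Sn couple is the cathode; the Ca²⁺/Ca couple is the anode.
E°cell = E°(cathode) − E°(anode) = −0.147 − (−2.867) = +2.720 V.

+2.720 V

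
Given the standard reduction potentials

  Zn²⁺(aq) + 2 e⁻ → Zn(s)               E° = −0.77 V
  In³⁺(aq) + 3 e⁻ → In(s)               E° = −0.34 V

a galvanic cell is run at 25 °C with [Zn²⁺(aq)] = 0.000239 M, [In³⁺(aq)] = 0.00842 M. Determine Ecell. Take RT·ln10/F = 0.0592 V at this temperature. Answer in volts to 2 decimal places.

The In³⁺/In couple has the more positive E°, so it is the cathode; Zn²⁺/Zn is the anode.
E°cell = E°cat − E°an = −0.34 − (−0.77) = +0.43 V; n = 6.
The balanced reaction is 2 In³⁺(aq) + 3 Zn(s) → 2 In(s) + 3 Zn²⁺(aq), so Q = [Zn²⁺(aq)]^3 / [In³⁺(aq)]^2 = 1.93×10^−7 and log Q = −6.715.
By the Nernst equation, E = +0.43 − (0.0592/6)·(−6.715) = +0.50 V.

+0.50 V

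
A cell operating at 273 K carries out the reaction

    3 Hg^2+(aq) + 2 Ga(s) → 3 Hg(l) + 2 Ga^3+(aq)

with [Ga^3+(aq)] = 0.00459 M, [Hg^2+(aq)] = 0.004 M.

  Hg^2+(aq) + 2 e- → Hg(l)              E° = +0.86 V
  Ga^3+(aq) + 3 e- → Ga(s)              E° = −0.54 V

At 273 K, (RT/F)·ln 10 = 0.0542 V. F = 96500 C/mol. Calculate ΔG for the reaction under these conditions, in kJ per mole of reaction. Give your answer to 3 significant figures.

E°cell = +0.86 − (−0.54) = +1.40 V; the balanced reaction transfers n = 6 electrons.
The reaction quotient is [Ga^3+(aq)]^2 / [Hg^2+(aq)]^3 = 329; by Nernst, E = +1.40 − (0.0542/6)(2.517) = +1.3773 V.
ΔG = −nFE = −(6)(96500)(+1.3773) J/mol = −797 kJ/mol.

−797 kJ/mol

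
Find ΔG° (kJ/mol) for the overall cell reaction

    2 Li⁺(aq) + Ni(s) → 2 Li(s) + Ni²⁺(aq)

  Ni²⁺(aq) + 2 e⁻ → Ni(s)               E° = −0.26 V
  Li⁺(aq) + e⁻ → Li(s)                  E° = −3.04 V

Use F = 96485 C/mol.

+536 kJ/mol

In the reaction as written Li⁺(aq) is reduced, so the Li⁺/Li couple is the cathode and Ni²⁺/Ni is the anode.
E°cell = −3.04 − (−0.26) = −2.78 V; balancing electrons gives n = 2.
ΔG° = −nFE°cell = −(2)(96485)(−2.78) J/mol = +536 kJ/mol.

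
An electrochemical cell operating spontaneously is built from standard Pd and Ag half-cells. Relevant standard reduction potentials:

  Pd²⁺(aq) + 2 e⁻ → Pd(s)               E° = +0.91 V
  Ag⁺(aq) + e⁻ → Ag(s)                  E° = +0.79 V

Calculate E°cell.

+0.12 V

Of the two couples in this cell, the one with the more positive reduction potential is reduced at the cathode: here that is Pd²⁺/Pd (+0.91 V); Ag⁺/Ag (+0.79 V) is the anode.
E°cell = E°(cathode) − E°(anode) = +0.91 − (+0.79) = +0.12 V.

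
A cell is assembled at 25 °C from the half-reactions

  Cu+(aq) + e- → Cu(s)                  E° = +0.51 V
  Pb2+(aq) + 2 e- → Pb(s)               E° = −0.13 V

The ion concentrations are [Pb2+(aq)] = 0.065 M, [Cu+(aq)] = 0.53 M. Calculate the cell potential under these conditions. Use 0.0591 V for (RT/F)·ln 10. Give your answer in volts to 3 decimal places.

Since E°(Cu⁺/Cu) > E°(Pb²⁺/Pb), Cu⁺/Cu serves as the cathode.
The standard potential is +0.51 − (−0.13) = +0.64 V and the balanced reaction transfers n = 2 electrons.
For the overall reaction 2 Cu+(aq) + Pb(s) → 2 Cu(s) + Pb2+(aq), Q = [Pb2+(aq)] / [Cu+(aq)]^2 = 0.231, giving log Q = −0.636.
E = E° − (0.0591/n)·log Q = +0.64 − (0.0591/2)(−0.636) = +0.659 V.

+0.659 V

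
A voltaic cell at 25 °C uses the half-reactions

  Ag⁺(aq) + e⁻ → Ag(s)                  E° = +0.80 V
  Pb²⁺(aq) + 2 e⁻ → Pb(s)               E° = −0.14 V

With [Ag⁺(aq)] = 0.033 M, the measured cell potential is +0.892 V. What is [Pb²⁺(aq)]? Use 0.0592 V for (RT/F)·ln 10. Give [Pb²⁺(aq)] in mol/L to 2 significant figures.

0.046 M

Ag⁺/Ag is the cathode (higher E°); E°cell = +0.80 − (−0.14) = +0.94 V with n = 2.
Since E = E° − (0.0592/n)·log Q, log Q = n(E° − E)/0.0592 = 1.622.
Balancing electrons gives 2 Ag⁺(aq) + Pb(s) → 2 Ag(s) + Pb²⁺(aq); thus Q = [Pb²⁺(aq)] / [Ag⁺(aq)]^2.
Substituting the known concentrations and solving, log [Pb²⁺(aq)] = −1.341 and [Pb²⁺(aq)] = 0.046 M.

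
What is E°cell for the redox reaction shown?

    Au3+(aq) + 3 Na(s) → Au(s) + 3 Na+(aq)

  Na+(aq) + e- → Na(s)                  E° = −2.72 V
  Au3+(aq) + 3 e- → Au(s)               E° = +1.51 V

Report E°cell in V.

+4.23 V

Au3+(aq) gains electrons, so the Au³⁺/Au couple is the cathode; the Na⁺/Na couple is the anode.
E°cell = E°(cathode) − E°(anode) = +1.51 − (−2.72) = +4.23 V.
The positive value indicates the reaction is spontaneous as written.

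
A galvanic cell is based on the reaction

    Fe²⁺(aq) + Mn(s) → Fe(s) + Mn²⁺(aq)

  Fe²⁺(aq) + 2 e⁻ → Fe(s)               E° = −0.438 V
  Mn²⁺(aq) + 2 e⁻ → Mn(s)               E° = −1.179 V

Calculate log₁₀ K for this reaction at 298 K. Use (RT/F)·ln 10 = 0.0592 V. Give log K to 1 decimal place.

The Fe²⁺/Fe couple is reduced (cathode); E°cell = −0.438 − (−1.179) = +0.741 V with n = 2.
At equilibrium E = 0, so log K = nE°cell / 0.0592 = (2)(+0.741) / 0.0592 = 25.0.

log K = 25.0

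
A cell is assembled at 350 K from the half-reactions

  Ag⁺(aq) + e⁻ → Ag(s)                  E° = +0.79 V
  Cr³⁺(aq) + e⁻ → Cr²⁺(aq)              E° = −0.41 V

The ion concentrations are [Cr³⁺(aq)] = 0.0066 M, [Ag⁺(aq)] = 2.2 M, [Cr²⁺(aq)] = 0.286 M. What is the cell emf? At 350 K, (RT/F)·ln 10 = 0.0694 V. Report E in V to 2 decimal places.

Since E°(Ag⁺/Ag) > E°(Cr³⁺/Cr²⁺), Ag⁺/Ag serves as the cathode.
E°cell = +0.79 − (−0.41) = +1.20 V, with n = 1 electron transferred.
For the overall reaction Ag⁺(aq) + Cr²⁺(aq) → Ag(s) + Cr³⁺(aq), Q = [Cr³⁺(aq)] / ([Ag⁺(aq)]·[Cr²⁺(aq)]) = 0.0105, giving log Q = −1.979.
E = E° − (0.0694/n)·log Q = +1.20 − (0.0694/1)(−1.979) = +1.34 V.

+1.34 V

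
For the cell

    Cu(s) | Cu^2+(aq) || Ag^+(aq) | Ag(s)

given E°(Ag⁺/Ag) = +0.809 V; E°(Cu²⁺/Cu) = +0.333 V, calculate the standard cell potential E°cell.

By convention the left-hand electrode in cell notation is the anode (oxidation) and the right-hand electrode is the cathode (reduction).
E°cell = E°(right) − E°(left) = +0.809 − (+0.333) = +0.476 V.

+0.476 V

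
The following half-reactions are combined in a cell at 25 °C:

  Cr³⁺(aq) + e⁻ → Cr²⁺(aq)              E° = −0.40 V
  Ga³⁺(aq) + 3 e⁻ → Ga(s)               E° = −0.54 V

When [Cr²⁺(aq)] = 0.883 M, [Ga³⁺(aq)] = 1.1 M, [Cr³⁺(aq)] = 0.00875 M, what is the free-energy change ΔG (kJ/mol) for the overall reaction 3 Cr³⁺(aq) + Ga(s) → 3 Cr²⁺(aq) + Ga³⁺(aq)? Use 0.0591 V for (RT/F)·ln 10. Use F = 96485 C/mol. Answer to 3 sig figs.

The standard cell potential is −0.40 − (−0.54) = +0.14 V, with n = 3 electrons in the balanced equation.
Here Q = ([Cr²⁺(aq)]^3·[Ga³⁺(aq)]) / [Cr³⁺(aq)]^3 = 1.13×10^6 (log Q = 6.053), giving E = +0.14 − (0.0591/3)·(6.053) = +0.0208 V.
ΔG = −nFE = −(3)(96485)(+0.0208) J/mol = −6.02 kJ/mol.

−6.02 kJ/mol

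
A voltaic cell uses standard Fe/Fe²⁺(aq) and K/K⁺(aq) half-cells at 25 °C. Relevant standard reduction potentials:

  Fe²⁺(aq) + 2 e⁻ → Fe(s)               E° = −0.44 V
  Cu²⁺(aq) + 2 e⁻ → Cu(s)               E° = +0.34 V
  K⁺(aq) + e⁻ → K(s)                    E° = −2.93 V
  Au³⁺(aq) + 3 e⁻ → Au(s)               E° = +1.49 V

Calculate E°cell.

+2.49 V

Of the two couples in this cell, the one with the more positive reduction potential is reduced at the cathode: here that is Fe²⁺/Fe (−0.44 V); K⁺/K (−2.93 V) is the anode.
E°cell = E°(cathode) − E°(anode) = −0.44 − (−2.93) = +2.49 V.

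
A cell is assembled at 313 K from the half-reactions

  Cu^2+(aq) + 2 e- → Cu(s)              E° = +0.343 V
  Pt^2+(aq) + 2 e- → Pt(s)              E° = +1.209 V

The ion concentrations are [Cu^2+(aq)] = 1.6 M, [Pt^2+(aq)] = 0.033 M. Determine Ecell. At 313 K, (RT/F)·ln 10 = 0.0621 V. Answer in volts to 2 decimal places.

Pt²⁺/Pt is reduced (cathode, E° = +1.209 V) and Cu²⁺/Cu is oxidized (anode).
The standard potential is +1.209 − (+0.343) = +0.866 V and the balanced reaction transfers n = 2 electrons.
The balanced reaction is Pt^2+(aq) + Cu(s) → Pt(s) + Cu^2+(aq), so Q = [Cu^2+(aq)] / [Pt^2+(aq)] = 48.5 and log Q = 1.686.
E = E° − (0.0621/n)·log Q = +0.866 − (0.0621/2)(1.686) = +0.81 V.

+0.81 V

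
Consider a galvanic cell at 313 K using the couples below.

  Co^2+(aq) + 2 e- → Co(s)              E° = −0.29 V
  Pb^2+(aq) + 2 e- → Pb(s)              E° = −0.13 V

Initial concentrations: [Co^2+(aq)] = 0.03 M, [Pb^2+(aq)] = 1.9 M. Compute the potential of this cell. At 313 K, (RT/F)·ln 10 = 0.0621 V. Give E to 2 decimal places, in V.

+0.22 V

Since E°(Pb²⁺/Pb) > E°(Co²⁺/Co), Pb²⁺/Pb serves as the cathode.
E°cell = E°cat − E°an = −0.13 − (−0.29) = +0.16 V; n = 2.
The balanced reaction is Pb^2+(aq) + Co(s) → Pb(s) + Co^2+(aq), so Q = [Co^2+(aq)] / [Pb^2+(aq)] = 0.0158 and log Q = −1.802.
E = E° − (0.0621/n)·log Q = +0.16 − (0.0621/2)(−1.802) = +0.22 V.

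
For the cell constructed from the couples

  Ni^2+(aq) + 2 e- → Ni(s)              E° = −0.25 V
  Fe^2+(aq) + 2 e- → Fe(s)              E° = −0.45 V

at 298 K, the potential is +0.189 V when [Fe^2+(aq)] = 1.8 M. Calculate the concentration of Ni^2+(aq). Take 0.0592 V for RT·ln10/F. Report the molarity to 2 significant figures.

With Ni²⁺/Ni at the cathode and Fe²⁺/Fe at the anode, E°cell = −0.25 − (−0.45) = +0.20 V (n = 2).
Rearranging E = E° − (0.0592/n)·log Q gives log Q = 2(+0.20 − (+0.189))/0.0592 = 0.372.
Balancing electrons gives Ni^2+(aq) + Fe(s) → Ni(s) + Fe^2+(aq); thus Q = [Fe^2+(aq)] / [Ni^2+(aq)].
Substituting the known concentrations and solving, log [Ni^2+(aq)] = −0.117 and [Ni^2+(aq)] = 0.76 M.

0.76 M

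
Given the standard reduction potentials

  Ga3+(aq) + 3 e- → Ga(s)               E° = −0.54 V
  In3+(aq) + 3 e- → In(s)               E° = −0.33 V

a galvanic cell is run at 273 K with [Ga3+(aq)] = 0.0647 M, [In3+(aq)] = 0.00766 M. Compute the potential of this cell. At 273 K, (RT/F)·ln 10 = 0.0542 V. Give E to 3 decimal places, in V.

+0.193 V

Since E°(In³⁺/In) > E°(Ga³⁺/Ga), In³⁺/In serves as the cathode.
The standard potential is −0.33 − (−0.54) = +0.21 V and the balanced reaction transfers n = 3 electrons.
For the overall reaction In3+(aq) + Ga(s) → In(s) + Ga3+(aq), Q = [Ga3+(aq)] / [In3+(aq)] = 8.45, giving log Q = 0.927.
Applying E = E° − (RT ln10/nF)·log Q gives +0.21 − (0.0542/3)(0.927) = +0.193 V.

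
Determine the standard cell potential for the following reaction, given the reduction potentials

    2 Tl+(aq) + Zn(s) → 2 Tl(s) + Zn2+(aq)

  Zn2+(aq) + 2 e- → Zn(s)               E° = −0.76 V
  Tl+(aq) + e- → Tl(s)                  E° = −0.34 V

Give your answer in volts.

Tl+(aq) gains electrons, so the Tl⁺/Tl couple is the cathode; the Zn²⁺/Zn couple is the anode.
E°cell = E°(cathode) − E°(anode) = −0.34 − (−0.76) = +0.42 V.

+0.42 V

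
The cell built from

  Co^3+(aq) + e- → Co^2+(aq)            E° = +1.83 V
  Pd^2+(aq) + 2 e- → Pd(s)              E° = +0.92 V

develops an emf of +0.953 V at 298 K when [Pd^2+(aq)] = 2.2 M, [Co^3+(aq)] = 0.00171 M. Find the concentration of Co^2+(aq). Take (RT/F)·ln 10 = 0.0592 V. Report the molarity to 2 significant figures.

With Co³⁺/Co²⁺ at the cathode and Pd²⁺/Pd at the anode, E°cell = +1.83 − (+0.92) = +0.91 V (n = 2).
From the Nernst equation, log Q = n(E° − E)/0.0592 = 2·(+0.91 − (+0.953))/0.0592 = −1.453.
For 2 Co^3+(aq) + Pd(s) → 2 Co^2+(aq) + Pd^2+(aq), the reaction quotient is Q = ([Co^2+(aq)]^2·[Pd^2+(aq)]) / [Co^3+(aq)]^2.
Substituting the known concentrations and solving, log [Co^2+(aq)] = −3.665 and [Co^2+(aq)] = 0.00022 M.

0.00022 M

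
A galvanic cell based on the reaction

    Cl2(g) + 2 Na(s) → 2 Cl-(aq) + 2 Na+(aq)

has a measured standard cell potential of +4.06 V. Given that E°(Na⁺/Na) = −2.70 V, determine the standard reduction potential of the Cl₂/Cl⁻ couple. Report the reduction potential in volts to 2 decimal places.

+1.36 V

In the reaction as written the Cl₂/Cl⁻ couple is reduced (cathode) and Na⁺/Na is oxidized (anode), so E°cell = E°(Cl₂/Cl⁻) − E°(Na⁺/Na).
E°(Cl₂/Cl⁻) = E°cell + E°(anode) = +4.06 + (−2.70) = +1.36 V.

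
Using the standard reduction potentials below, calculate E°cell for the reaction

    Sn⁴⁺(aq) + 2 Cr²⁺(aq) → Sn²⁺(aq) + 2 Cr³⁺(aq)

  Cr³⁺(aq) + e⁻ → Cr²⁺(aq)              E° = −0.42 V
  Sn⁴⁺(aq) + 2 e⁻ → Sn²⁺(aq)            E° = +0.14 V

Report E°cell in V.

+0.56 V

Sn⁴⁺(aq) gains electrons, so the Sn⁴⁺/Sn²⁺ couple is the cathode; the Cr³⁺/Cr²⁺ couple is the anode.
E°cell = E°(cathode) − E°(anode) = +0.14 − (−0.42) = +0.56 V.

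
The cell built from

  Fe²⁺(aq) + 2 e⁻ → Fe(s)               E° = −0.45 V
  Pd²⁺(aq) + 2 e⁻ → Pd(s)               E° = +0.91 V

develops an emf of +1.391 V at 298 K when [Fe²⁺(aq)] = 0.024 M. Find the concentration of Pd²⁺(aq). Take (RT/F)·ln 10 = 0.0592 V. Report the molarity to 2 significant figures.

Pd²⁺/Pd is the cathode (higher E°); E°cell = +0.91 − (−0.45) = +1.36 V with n = 2.
Since E = E° − (0.0592/n)·log Q, log Q = n(E° − E)/0.0592 = −1.047.
For Pd²⁺(aq) + Fe(s) → Pd(s) + Fe²⁺(aq), the reaction quotient is Q = [Fe²⁺(aq)] / [Pd²⁺(aq)].
Solving for the unknown gives log [Pd²⁺(aq)] = −0.573, so [Pd²⁺(aq)] ≈ 0.27 M.

0.27 M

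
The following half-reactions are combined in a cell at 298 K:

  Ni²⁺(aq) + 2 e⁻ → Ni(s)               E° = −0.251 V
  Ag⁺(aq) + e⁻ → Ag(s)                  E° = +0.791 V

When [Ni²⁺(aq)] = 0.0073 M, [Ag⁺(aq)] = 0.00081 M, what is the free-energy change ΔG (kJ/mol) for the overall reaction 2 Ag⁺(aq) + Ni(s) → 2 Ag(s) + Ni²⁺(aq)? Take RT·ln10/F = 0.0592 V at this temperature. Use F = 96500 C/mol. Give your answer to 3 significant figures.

The standard cell potential is +0.791 − (−0.251) = +1.042 V, with n = 2 electrons in the balanced equation.
Here Q = [Ni²⁺(aq)] / [Ag⁺(aq)]^2 = 1.11×10^4 (log Q = 4.046), giving E = +1.042 − (0.0592/2)·(4.046) = +0.9222 V.
Finally ΔG = −nFE = −(2)(96500 C/mol)(+0.9222 V) = −178 kJ/mol.

−178 kJ/mol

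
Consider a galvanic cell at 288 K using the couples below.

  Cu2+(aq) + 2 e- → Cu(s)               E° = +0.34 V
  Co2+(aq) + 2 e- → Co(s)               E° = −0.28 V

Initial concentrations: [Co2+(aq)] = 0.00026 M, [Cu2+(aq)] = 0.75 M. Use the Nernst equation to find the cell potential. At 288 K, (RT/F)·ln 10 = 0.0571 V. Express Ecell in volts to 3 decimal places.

Cu²⁺/Cu is reduced (cathode, E° = +0.34 V) and Co²⁺/Co is oxidized (anode).
The standard potential is +0.34 − (−0.28) = +0.62 V and the balanced reaction transfers n = 2 electrons.
Balancing gives Cu2+(aq) + Co(s) → Cu(s) + Co2+(aq); hence Q = [Co2+(aq)] / [Cu2+(aq)] = 0.000347 (log Q = −3.460).
By the Nernst equation, E = +0.62 − (0.0571/2)·(−3.460) = +0.719 V.

+0.719 V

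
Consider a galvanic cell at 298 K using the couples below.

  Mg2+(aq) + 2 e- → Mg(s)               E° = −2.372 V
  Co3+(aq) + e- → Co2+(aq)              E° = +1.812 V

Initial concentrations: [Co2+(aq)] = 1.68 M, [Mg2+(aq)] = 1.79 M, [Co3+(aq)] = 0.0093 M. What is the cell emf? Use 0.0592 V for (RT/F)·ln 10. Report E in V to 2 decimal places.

+4.04 V

Since E°(Co³⁺/Co²⁺) > E°(Mg²⁺/Mg), Co³⁺/Co²⁺ serves as the cathode.
The standard potential is +1.812 − (−2.372) = +4.184 V and the balanced reaction transfers n = 2 electrons.
Balancing gives 2 Co3+(aq) + Mg(s) → 2 Co2+(aq) + Mg2+(aq); hence Q = ([Co2+(aq)]^2·[Mg2+(aq)]) / [Co3+(aq)]^2 = 5.84×10^4 (log Q = 4.767).
By the Nernst equation, E = +4.184 − (0.0592/2)·(4.767) = +4.04 V.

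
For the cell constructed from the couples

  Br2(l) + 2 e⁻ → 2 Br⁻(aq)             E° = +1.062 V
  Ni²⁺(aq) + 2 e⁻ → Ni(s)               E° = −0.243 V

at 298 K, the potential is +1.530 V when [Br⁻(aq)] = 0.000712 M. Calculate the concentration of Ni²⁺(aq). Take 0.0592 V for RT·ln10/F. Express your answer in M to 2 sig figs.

0.049 M

The Br₂/Br⁻ couple has the larger reduction potential, so it is the cathode: E°cell = +1.062 − (−0.243) = +1.305 V and n = 2.
From the Nernst equation, log Q = n(E° − E)/0.0592 = 2·(+1.305 − (+1.530))/0.0592 = −7.601.
For Br2(l) + Ni(s) → 2 Br⁻(aq) + Ni²⁺(aq), the reaction quotient is Q = [Br⁻(aq)]^2·[Ni²⁺(aq)].
Substituting the known concentrations and solving, log [Ni²⁺(aq)] = −1.306 and [Ni²⁺(aq)] = 0.049 M.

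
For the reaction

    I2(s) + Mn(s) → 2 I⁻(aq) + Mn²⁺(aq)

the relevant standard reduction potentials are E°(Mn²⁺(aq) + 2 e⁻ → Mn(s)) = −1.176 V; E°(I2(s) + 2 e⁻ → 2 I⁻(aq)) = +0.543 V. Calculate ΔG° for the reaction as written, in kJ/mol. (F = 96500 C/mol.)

In the reaction as written I2(s) is reduced, so the I₂/I⁻ couple is the cathode and Mn²⁺/Mn is the anode.
E°cell = +0.543 − (−1.176) = +1.719 V; balancing electrons gives n = 2.
ΔG° = −nFE°cell = −(2)(96500)(+1.719) J/mol = −332 kJ/mol.

−332 kJ/mol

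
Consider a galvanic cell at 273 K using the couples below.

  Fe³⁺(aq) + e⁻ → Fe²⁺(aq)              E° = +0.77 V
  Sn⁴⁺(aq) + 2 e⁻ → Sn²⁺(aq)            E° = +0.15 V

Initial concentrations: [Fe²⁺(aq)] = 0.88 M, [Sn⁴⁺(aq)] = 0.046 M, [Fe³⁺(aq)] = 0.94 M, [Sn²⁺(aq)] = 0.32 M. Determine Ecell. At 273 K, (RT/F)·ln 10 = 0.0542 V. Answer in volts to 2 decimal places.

+0.64 V

Fe³⁺/Fe²⁺ is reduced (cathode, E° = +0.77 V) and Sn⁴⁺/Sn²⁺ is oxidized (anode).
E°cell = E°cat − E°an = +0.77 − (+0.15) = +0.62 V; n = 2.
The balanced reaction is 2 Fe³⁺(aq) + Sn²⁺(aq) → 2 Fe²⁺(aq) + Sn⁴⁺(aq), so Q = ([Fe²⁺(aq)]^2·[Sn⁴⁺(aq)]) / ([Fe³⁺(aq)]^2·[Sn²⁺(aq)]) = 0.126 and log Q = −0.900.
By the Nernst equation, E = +0.62 − (0.0542/2)·(−0.900) = +0.64 V.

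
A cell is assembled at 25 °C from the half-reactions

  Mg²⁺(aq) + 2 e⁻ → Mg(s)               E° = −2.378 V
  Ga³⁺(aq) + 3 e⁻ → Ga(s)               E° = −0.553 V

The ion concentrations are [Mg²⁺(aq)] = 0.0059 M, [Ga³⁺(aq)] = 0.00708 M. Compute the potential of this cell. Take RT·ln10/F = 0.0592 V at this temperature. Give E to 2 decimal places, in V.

+1.85 V

Ga³⁺/Ga is reduced (cathode, E° = −0.553 V) and Mg²⁺/Mg is oxidized (anode).
E°cell = E°cat − E°an = −0.553 − (−2.378) = +1.825 V; n = 6.
The balanced reaction is 2 Ga³⁺(aq) + 3 Mg(s) → 2 Ga(s) + 3 Mg²⁺(aq), so Q = [Mg²⁺(aq)]^3 / [Ga³⁺(aq)]^2 = 0.0041 and log Q = −2.388.
E = E° − (0.0592/n)·log Q = +1.825 − (0.0592/6)(−2.388) = +1.85 V.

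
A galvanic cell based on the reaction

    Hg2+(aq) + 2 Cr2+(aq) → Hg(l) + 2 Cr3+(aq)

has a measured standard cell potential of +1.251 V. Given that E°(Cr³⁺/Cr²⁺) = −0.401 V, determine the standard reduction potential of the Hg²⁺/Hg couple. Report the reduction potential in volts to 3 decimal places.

In the reaction as written the Hg²⁺/Hg couple is reduced (cathode) and Cr³⁺/Cr²⁺ is oxidized (anode), so E°cell = E°(Hg²⁺/Hg) − E°(Cr³⁺/Cr²⁺).
E°(Hg²⁺/Hg) = E°cell + E°(anode) = +1.251 + (−0.401) = +0.850 V.

+0.850 V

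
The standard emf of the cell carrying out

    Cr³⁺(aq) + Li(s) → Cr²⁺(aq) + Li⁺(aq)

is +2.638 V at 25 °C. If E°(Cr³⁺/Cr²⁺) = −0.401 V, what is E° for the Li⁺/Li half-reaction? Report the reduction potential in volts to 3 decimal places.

−3.039 V

In the reaction as written the Cr³⁺/Cr²⁺ couple is reduced (cathode) and Li⁺/Li is oxidized (anode), so E°cell = E°(Cr³⁺/Cr²⁺) − E°(Li⁺/Li).
E°(Li⁺/Li) = E°(cathode) − E°cell = −0.401 − (+2.638) = −3.039 V.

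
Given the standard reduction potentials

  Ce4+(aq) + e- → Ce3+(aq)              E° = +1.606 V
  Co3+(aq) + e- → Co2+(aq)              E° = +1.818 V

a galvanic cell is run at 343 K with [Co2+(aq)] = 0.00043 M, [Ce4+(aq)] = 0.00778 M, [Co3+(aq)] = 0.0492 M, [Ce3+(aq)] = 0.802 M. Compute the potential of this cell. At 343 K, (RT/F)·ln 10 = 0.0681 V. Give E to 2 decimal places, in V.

The Co³⁺/Co²⁺ couple has the more positive E°, so it is the cathode; Ce⁴⁺/Ce³⁺ is the anode.
E°cell = +1.818 − (+1.606) = +0.212 V, with n = 1 electron transferred.
The balanced reaction is Co3+(aq) + Ce3+(aq) → Co2+(aq) + Ce4+(aq), so Q = ([Co2+(aq)]·[Ce4+(aq)]) / ([Co3+(aq)]·[Ce3+(aq)]) = 8.48×10^−5 and log Q = −4.072.
Applying E = E° − (RT ln10/nF)·log Q gives +0.212 − (0.0681/1)(−4.072) = +0.49 V.

+0.49 V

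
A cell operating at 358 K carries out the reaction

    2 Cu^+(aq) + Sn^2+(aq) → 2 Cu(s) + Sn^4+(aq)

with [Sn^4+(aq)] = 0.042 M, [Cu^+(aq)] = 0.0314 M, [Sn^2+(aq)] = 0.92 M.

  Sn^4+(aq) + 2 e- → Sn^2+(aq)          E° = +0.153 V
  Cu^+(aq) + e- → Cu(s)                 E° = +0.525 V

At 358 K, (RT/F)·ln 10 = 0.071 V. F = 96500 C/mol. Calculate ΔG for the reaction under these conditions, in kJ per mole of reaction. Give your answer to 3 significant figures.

−60.4 kJ/mol

The standard cell potential is +0.525 − (+0.153) = +0.372 V, with n = 2 electrons in the balanced equation.
Here Q = [Sn^4+(aq)] / ([Cu^+(aq)]^2·[Sn^2+(aq)]) = 46.3 (log Q = 1.666), giving E = +0.372 − (0.071/2)·(1.666) = +0.3129 V.
ΔG = −nFE = −(2)(96500)(+0.3129) J/mol = −60.4 kJ/mol.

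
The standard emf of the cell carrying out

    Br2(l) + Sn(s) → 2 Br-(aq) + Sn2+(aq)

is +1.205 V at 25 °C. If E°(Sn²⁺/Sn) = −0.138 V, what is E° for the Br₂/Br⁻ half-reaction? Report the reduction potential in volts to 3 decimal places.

In the reaction as written the Br₂/Br⁻ couple is reduced (cathode) and Sn²⁺/Sn is oxidized (anode), so E°cell = E°(Br₂/Br⁻) − E°(Sn²⁺/Sn).
E°(Br₂/Br⁻) = E°cell + E°(anode) = +1.205 + (−0.138) = +1.067 V.

+1.067 V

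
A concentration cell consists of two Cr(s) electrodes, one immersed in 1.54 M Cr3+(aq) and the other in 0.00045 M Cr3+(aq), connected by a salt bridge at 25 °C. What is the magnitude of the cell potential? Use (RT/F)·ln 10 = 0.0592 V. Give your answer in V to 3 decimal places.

0.070 V

For a concentration cell E°cell = 0, since both electrodes use the same couple.
The compartment with the higher Cr3+(aq) concentration (1.54 M) acts as the cathode; ions are reduced there and produced at the dilute (0.00045 M) anode.
With n = 3, Ecell = −(0.0592/3)·log([dilute]/[conc]) = −(0.0592/3)·log(0.00045/1.54) = +0.070 V.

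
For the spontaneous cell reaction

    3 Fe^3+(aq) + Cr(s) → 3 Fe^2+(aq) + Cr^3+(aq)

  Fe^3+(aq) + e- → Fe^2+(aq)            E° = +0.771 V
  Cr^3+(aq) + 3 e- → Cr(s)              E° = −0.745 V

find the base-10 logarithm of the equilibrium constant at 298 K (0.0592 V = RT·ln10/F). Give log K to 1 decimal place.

log K = 76.8

The Fe³⁺/Fe²⁺ couple is reduced (cathode); E°cell = +0.771 − (−0.745) = +1.516 V with n = 3.
At equilibrium E = 0, so log K = nE°cell / 0.0592 = (3)(+1.516) / 0.0592 = 76.8.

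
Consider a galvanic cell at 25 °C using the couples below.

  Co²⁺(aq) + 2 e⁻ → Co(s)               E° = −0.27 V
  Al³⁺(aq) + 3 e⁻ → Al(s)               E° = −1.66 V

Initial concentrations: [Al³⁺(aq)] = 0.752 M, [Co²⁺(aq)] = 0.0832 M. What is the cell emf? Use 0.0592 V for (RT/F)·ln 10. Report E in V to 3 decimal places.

+1.360 V

Co²⁺/Co is reduced (cathode, E° = −0.27 V) and Al³⁺/Al is oxidized (anode).
E°cell = −0.27 − (−1.66) = +1.39 V, with n = 6 electrons transferred.
The balanced reaction is 3 Co²⁺(aq) + 2 Al(s) → 3 Co(s) + 2 Al³⁺(aq), so Q = [Al³⁺(aq)]^2 / [Co²⁺(aq)]^3 = 982 and log Q = 2.992.
By the Nernst equation, E = +1.39 − (0.0592/6)·(2.992) = +1.360 V.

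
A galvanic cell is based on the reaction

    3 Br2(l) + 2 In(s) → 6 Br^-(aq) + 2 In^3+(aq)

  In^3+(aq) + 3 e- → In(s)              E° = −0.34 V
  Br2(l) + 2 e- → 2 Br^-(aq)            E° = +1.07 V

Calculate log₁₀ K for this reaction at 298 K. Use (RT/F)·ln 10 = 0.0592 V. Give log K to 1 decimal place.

log K = 142.9

The Br₂/Br⁻ couple is reduced (cathode); E°cell = +1.07 − (−0.34) = +1.41 V with n = 6.
At equilibrium E = 0, so log K = nE°cell / 0.0592 = (6)(+1.41) / 0.0592 = 142.9.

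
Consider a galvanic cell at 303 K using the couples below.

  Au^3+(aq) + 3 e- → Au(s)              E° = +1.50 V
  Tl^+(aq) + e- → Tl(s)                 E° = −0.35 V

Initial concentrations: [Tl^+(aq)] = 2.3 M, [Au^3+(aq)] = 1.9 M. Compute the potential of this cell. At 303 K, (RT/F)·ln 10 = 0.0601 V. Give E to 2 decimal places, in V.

+1.83 V

Au³⁺/Au is reduced (cathode, E° = +1.50 V) and Tl⁺/Tl is oxidized (anode).
The standard potential is +1.50 − (−0.35) = +1.85 V and the balanced reaction transfers n = 3 electrons.
The balanced reaction is Au^3+(aq) + 3 Tl(s) → Au(s) + 3 Tl^+(aq), so Q = [Tl^+(aq)]^3 / [Au^3+(aq)] = 6.4 and log Q = 0.806.
Applying E = E° − (RT ln10/nF)·log Q gives +1.85 − (0.0601/3)(0.806) = +1.83 V.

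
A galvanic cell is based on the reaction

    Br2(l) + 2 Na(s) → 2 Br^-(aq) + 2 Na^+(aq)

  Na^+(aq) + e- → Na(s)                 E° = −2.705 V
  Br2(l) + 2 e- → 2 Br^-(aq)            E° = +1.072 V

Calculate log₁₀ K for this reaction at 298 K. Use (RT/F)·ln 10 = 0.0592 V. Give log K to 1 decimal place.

log K = 127.6

The Br₂/Br⁻ couple is reduced (cathode); E°cell = +1.072 − (−2.705) = +3.777 V with n = 2.
At equilibrium E = 0, so log K = nE°cell / 0.0592 = (2)(+3.777) / 0.0592 = 127.6.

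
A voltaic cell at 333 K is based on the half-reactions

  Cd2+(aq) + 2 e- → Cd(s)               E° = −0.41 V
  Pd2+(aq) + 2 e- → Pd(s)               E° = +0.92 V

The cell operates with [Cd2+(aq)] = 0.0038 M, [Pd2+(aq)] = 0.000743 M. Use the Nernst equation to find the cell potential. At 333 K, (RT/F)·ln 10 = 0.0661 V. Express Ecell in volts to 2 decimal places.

Pd²⁺/Pd is reduced (cathode, E° = +0.92 V) and Cd²⁺/Cd is oxidized (anode).
E°cell = +0.92 − (−0.41) = +1.33 V, with n = 2 electrons transferred.
Balancing gives Pd2+(aq) + Cd(s) → Pd(s) + Cd2+(aq); hence Q = [Cd2+(aq)] / [Pd2+(aq)] = 5.11 (log Q = 0.709).
E = E° − (0.0661/n)·log Q = +1.33 − (0.0661/2)(0.709) = +1.31 V.

+1.31 V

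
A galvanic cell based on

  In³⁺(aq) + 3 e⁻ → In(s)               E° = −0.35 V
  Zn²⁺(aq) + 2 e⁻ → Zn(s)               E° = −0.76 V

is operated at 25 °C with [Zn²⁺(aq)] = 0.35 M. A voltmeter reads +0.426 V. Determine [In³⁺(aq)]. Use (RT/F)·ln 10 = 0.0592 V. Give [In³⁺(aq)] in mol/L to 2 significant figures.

1.3 M

With In³⁺/In at the cathode and Zn²⁺/Zn at the anode, E°cell = −0.35 − (−0.76) = +0.41 V (n = 6).
From the Nernst equation, log Q = n(E° − E)/0.0592 = 6·(+0.41 − (+0.426))/0.0592 = −1.622.
Balancing electrons gives 2 In³⁺(aq) + 3 Zn(s) → 2 In(s) + 3 Zn²⁺(aq); thus Q = [Zn²⁺(aq)]^3 / [In³⁺(aq)]^2.
Substituting the known concentrations and solving, log [In³⁺(aq)] = 0.127 and [In³⁺(aq)] = 1.3 M.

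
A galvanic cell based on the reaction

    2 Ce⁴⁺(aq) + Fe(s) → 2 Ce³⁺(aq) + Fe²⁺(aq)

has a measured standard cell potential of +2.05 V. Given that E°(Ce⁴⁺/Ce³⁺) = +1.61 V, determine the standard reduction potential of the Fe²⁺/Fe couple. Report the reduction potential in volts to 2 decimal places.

In the reaction as written the Ce⁴⁺/Ce³⁺ couple is reduced (cathode) and Fe²⁺/Fe is oxidized (anode), so E°cell = E°(Ce⁴⁺/Ce³⁺) − E°(Fe²⁺/Fe).
E°(Fe²⁺/Fe) = E°(cathode) − E°cell = +1.61 − (+2.05) = −0.44 V.

−0.44 V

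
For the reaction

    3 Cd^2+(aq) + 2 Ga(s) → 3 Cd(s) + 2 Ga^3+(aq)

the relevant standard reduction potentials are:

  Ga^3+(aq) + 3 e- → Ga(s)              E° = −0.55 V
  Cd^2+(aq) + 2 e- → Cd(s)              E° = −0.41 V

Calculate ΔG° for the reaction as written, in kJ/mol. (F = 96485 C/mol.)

In the reaction as written Cd^2+(aq) is reduced, so the Cd²⁺/Cd couple is the cathode and Ga³⁺/Ga is the anode.
E°cell = −0.41 − (−0.55) = +0.14 V; balancing electrons gives n = 6.
ΔG° = −nFE°cell = −(6)(96485)(+0.14) J/mol = −81.0 kJ/mol.

−81.0 kJ/mol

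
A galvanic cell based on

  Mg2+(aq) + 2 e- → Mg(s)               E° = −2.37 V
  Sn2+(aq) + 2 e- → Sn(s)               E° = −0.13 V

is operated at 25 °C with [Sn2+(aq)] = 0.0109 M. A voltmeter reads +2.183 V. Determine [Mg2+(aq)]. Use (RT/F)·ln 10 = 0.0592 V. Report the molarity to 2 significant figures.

The Sn²⁺/Sn couple has the larger reduction potential, so it is the cathode: E°cell = −0.13 − (−2.37) = +2.24 V and n = 2.
Rearranging E = E° − (0.0592/n)·log Q gives log Q = 2(+2.24 − (+2.183))/0.0592 = 1.926.
Balancing electrons gives Sn2+(aq) + Mg(s) → Sn(s) + Mg2+(aq); thus Q = [Mg2+(aq)] / [Sn2+(aq)].
Isolating [Mg2+(aq)] in Q = 10^{1.926} yields log [Mg2+(aq)] = −0.037, i.e. 0.92 M.

0.92 M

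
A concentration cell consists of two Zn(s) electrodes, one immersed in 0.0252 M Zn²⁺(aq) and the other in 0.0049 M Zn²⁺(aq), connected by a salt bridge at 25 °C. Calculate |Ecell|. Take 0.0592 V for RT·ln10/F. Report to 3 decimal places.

0.021 V

For a concentration cell E°cell = 0, since both electrodes use the same couple.
The compartment with the higher Zn²⁺(aq) concentration (0.0252 M) acts as the cathode; ions are reduced there and produced at the dilute (0.0049 M) anode.
With n = 2, Ecell = −(0.0592/2)·log([dilute]/[conc]) = −(0.0592/2)·log(0.0049/0.0252) = +0.021 V.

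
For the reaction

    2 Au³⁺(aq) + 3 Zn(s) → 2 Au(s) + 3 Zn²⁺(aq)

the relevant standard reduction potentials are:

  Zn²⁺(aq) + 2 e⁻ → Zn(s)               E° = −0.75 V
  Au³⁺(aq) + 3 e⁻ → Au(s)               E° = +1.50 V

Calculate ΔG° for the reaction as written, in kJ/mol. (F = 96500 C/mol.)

In the reaction as written Au³⁺(aq) is reduced, so the Au³⁺/Au couple is the cathode and Zn²⁺/Zn is the anode.
E°cell = +1.50 − (−0.75) = +2.25 V; balancing electrons gives n = 6.
ΔG° = −nFE°cell = −(6)(96500)(+2.25) J/mol = −1303 kJ/mol.

−1303 kJ/mol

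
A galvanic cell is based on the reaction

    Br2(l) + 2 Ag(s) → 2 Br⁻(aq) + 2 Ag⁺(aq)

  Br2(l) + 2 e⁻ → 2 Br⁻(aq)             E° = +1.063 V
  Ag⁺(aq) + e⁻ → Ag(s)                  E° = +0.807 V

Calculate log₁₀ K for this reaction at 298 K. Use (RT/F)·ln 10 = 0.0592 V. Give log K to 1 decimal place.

log K = 8.6

The Br₂/Br⁻ couple is reduced (cathode); E°cell = +1.063 − (+0.807) = +0.256 V with n = 2.
At equilibrium E = 0, so log K = nE°cell / 0.0592 = (2)(+0.256) / 0.0592 = 8.6.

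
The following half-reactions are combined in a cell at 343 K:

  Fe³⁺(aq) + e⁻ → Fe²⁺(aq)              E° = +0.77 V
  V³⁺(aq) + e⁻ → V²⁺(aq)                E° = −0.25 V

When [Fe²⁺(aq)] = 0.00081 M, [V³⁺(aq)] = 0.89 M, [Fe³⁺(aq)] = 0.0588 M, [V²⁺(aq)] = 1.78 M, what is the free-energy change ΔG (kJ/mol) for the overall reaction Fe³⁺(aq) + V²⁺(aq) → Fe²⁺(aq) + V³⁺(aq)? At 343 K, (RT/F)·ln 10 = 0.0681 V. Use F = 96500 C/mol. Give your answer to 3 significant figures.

E°cell = +0.77 − (−0.25) = +1.02 V; the balanced reaction transfers n = 1 electron.
The reaction quotient is ([Fe²⁺(aq)]·[V³⁺(aq)]) / ([Fe³⁺(aq)]·[V²⁺(aq)]) = 0.00689; by Nernst, E = +1.02 − (0.0681/1)(−2.162) = +1.1672 V.
Finally ΔG = −nFE = −(1)(96500 C/mol)(+1.1672 V) = −113 kJ/mol.

−113 kJ/mol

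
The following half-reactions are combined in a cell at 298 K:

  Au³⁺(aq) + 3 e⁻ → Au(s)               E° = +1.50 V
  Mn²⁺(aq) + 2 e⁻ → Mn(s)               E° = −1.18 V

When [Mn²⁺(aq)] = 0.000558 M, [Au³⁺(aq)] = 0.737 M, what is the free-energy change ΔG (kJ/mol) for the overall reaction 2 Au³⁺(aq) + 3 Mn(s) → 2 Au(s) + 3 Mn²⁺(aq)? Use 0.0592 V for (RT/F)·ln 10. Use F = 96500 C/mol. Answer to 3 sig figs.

With Au³⁺/Au reduced at the cathode, E°cell = +1.50 − (−1.18) = +2.68 V and n = 6.
The reaction quotient is [Mn²⁺(aq)]^3 / [Au³⁺(aq)]^2 = 3.2×10^−10; by Nernst, E = +2.68 − (0.0592/6)(−9.495) = +2.7737 V.
Then ΔG = −nFE = −6 × 96500 × +2.7737 J/mol = −1610 kJ/mol.

−1610 kJ/mol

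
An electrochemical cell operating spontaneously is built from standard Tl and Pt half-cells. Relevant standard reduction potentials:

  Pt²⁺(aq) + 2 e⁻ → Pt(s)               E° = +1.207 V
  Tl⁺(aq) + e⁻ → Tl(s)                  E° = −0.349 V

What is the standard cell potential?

+1.556 V

Of the two couples in this cell, the one with the more positive reduction potential is reduced at the cathode: here that is Pt²⁺/Pt (+1.207 V); Tl⁺/Tl (−0.349 V) is the anode.
E°cell = E°(cathode) − E°(anode) = +1.207 − (−0.349) = +1.556 V.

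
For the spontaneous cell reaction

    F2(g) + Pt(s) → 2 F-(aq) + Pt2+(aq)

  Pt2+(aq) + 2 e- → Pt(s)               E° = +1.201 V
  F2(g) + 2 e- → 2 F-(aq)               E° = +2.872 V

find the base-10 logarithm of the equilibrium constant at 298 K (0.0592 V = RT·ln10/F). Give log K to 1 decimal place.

log K = 56.5

The F₂/F⁻ couple is reduced (cathode); E°cell = +2.872 − (+1.201) = +1.671 V with n = 2.
At equilibrium E = 0, so log K = nE°cell / 0.0592 = (2)(+1.671) / 0.0592 = 56.5.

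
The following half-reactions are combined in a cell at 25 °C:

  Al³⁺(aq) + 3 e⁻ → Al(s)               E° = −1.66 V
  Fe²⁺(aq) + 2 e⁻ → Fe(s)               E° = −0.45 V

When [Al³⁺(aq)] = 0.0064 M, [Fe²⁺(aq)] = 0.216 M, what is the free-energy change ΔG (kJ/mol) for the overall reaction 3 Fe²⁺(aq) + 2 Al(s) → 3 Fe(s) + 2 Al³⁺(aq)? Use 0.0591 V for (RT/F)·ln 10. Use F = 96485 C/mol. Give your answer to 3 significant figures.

The standard cell potential is −0.45 − (−1.66) = +1.21 V, with n = 6 electrons in the balanced equation.
Here Q = [Al³⁺(aq)]^2 / [Fe²⁺(aq)]^3 = 0.00406 (log Q = −2.391), giving E = +1.21 − (0.0591/6)·(−2.391) = +1.2336 V.
Then ΔG = −nFE = −6 × 96485 × +1.2336 J/mol = −714 kJ/mol.

−714 kJ/mol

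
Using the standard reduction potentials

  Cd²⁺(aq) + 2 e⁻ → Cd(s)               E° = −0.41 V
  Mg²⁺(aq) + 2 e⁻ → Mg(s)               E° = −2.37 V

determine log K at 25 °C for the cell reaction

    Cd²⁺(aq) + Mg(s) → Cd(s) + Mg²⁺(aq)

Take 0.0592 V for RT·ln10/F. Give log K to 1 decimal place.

log K = 66.2

The Cd²⁺/Cd couple is reduced (cathode); E°cell = −0.41 − (−2.37) = +1.96 V with n = 2.
At equilibrium E = 0, so log K = nE°cell / 0.0592 = (2)(+1.96) / 0.0592 = 66.2.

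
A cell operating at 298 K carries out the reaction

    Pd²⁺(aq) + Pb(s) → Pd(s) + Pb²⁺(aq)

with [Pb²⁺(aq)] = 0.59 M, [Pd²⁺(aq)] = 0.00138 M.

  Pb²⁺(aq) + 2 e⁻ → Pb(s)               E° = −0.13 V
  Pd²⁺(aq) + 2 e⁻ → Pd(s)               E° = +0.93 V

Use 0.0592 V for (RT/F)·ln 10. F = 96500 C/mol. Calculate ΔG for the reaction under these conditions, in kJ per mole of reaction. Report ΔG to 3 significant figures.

−190 kJ/mol

With Pd²⁺/Pd reduced at the cathode, E°cell = +0.93 − (−0.13) = +1.06 V and n = 2.
Q = [Pb²⁺(aq)] / [Pd²⁺(aq)] = 428, so log Q = 2.631 and E = +1.06 − (0.0592/2)(2.631) = +0.9821 V.
Then ΔG = −nFE = −2 × 96500 × +0.9821 J/mol = −190 kJ/mol.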